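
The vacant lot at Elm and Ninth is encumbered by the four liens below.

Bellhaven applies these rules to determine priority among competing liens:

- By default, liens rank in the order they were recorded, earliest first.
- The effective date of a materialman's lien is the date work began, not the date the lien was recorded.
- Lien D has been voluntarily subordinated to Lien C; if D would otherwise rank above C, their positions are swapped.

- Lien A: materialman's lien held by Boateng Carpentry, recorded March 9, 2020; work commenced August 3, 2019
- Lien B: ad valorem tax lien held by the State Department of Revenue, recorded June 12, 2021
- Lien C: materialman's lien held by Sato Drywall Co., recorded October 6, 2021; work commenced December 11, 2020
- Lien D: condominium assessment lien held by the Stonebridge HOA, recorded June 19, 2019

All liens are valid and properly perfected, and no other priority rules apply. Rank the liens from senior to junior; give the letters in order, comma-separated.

First, effective dates: A relates back to August 3, 2019 (work commenced); C relates back to December 11, 2020 (work commenced).
By effective date, earliest first: D (June 19, 2019), A (August 3, 2019), C (December 11, 2020), B (June 12, 2021).
D would otherwise be senior to C, so under the subordination agreement D and C exchange positions.

C, A, D, B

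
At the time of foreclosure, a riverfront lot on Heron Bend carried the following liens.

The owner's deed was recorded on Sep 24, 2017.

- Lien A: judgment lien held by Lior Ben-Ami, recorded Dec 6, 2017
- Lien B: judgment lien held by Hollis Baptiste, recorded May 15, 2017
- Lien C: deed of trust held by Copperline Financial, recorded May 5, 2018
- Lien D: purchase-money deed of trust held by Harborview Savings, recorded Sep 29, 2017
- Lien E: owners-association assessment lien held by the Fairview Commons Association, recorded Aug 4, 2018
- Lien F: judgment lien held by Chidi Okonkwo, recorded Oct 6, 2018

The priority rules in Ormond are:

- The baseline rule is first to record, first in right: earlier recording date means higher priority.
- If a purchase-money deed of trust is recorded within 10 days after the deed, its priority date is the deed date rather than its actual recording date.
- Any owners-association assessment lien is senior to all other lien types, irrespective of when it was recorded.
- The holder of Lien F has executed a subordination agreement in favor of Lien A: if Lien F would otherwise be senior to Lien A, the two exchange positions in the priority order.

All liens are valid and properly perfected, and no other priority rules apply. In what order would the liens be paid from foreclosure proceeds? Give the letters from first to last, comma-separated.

E, B, D, A, C, F

Effective dates after the stated exceptions: D relates back to the deed date Sep 24, 2017.
E is an owners-association assessment lien, so it outranks all other liens regardless of date.
Remaining liens by effective date: B (May 15, 2017), D (Sep 24, 2017), A (Dec 6, 2017), C (May 5, 2018), F (Oct 6, 2018).
Since F is not senior to A, the subordination leaves the order unchanged.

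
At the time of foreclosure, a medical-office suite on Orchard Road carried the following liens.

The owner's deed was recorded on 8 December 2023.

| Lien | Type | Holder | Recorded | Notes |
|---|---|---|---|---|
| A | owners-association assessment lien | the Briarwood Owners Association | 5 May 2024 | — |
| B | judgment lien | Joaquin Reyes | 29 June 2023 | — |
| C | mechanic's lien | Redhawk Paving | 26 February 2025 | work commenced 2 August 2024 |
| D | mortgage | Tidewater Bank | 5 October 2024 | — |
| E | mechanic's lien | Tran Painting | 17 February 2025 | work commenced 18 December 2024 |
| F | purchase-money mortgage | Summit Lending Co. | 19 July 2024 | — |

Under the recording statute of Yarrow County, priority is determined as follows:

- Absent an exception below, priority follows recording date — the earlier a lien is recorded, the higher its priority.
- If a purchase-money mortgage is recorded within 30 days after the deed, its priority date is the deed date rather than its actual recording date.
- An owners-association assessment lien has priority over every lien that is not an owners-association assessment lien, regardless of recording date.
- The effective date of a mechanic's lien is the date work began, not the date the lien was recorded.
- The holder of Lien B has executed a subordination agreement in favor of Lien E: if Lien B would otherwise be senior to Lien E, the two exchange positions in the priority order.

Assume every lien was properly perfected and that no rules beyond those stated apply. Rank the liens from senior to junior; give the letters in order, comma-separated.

A, E, F, C, D, B

Effective dates: C is treated as recorded 2 August 2024, the work-commencement date; E relates back to 18 December 2024 (work commenced); F was recorded 224 days after the deed — beyond 30 days — so no relation-back applies.
A is an owners-association assessment lien, so it outranks all other liens regardless of date.
Among the remaining liens, by effective date: B (29 June 2023), F (19 July 2024), C (2 August 2024), D (5 October 2024), E (18 December 2024).
B is senior to E before the subordination, so the two trade places.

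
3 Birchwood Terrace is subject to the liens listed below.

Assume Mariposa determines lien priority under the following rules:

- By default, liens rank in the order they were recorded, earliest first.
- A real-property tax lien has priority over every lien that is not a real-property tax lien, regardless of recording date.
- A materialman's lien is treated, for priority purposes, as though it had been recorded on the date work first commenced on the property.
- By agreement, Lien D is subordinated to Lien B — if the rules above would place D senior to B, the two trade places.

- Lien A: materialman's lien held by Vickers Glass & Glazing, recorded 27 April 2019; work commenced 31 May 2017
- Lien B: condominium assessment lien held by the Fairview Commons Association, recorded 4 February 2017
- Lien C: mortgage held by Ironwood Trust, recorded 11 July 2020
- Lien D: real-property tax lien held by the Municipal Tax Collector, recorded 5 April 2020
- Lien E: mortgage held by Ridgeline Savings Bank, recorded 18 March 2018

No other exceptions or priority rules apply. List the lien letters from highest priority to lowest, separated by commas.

Effective dates after the stated exceptions: A's effective date is 31 May 2017, when work began.
As a real-property tax lien, D is senior to every other lien.
Remaining liens by effective date: B (4 February 2017), A (31 May 2017), E (18 March 2018), C (11 July 2020).
D is senior to B before the subordination, so the two trade places.

B, D, A, E, C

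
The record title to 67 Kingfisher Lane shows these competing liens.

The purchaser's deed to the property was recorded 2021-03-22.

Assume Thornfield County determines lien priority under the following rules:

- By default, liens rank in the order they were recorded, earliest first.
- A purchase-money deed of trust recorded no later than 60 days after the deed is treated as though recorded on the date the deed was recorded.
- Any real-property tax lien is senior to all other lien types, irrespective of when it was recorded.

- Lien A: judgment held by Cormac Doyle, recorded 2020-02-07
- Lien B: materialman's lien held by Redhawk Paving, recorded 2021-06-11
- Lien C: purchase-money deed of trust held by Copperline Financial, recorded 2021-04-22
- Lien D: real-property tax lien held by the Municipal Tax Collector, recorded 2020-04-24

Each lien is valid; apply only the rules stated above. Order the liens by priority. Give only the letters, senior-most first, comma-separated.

D, A, C, B

Effective dates after the stated exceptions: C was recorded within the 60-day window, so its effective date is the deed date 2021-03-22.
D is a real-property tax lien and takes priority over every other lien.
The other liens, earliest effective date first: A (2020-02-07), C (2021-03-22), B (2021-06-11).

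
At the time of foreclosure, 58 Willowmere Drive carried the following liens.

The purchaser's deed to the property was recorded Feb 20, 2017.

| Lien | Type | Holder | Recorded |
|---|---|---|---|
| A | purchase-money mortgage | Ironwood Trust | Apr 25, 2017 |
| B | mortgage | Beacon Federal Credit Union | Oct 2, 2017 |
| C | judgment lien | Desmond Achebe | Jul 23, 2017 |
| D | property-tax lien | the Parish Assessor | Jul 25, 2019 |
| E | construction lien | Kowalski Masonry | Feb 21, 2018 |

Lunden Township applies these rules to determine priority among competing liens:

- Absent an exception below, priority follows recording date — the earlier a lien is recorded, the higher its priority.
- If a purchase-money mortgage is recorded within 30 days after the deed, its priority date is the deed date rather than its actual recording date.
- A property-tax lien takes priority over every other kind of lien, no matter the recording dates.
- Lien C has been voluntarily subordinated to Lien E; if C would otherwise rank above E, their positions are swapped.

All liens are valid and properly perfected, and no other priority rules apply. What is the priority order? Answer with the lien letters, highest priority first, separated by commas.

D, A, E, B, C

Effective dates after the stated exceptions: A was recorded 64 days after the deed — beyond 30 days — so no relation-back applies.
D is a property-tax lien, so it outranks all other liens regardless of date.
Ordering the rest by effective date: A (Apr 25, 2017), C (Jul 23, 2017), B (Oct 2, 2017), E (Feb 21, 2018).
Because C would otherwise rank above E, the subordination swaps them.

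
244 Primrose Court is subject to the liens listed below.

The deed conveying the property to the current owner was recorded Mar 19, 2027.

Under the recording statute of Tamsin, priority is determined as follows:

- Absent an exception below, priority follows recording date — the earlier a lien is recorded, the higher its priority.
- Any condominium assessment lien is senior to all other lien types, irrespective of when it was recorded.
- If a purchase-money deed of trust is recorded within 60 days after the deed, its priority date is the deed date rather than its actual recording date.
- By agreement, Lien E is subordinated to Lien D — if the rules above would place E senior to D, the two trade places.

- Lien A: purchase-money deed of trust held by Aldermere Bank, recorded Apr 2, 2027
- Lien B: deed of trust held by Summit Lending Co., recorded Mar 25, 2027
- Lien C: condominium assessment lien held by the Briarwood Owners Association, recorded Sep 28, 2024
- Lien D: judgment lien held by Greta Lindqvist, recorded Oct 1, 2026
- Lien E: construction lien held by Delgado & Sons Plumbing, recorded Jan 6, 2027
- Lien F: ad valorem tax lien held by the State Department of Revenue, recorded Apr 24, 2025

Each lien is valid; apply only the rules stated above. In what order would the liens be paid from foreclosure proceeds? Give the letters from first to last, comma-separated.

First, effective dates: A was recorded within the 60-day window, so its effective date is the deed date Mar 19, 2027.
C is a condominium assessment lien and takes priority over every other lien.
The other liens, earliest effective date first: F (Apr 24, 2025), D (Oct 1, 2026), E (Jan 6, 2027), A (Mar 19, 2027), B (Mar 25, 2027).
Since E is not senior to D, the subordination leaves the order unchanged.

C, F, D, E, A, B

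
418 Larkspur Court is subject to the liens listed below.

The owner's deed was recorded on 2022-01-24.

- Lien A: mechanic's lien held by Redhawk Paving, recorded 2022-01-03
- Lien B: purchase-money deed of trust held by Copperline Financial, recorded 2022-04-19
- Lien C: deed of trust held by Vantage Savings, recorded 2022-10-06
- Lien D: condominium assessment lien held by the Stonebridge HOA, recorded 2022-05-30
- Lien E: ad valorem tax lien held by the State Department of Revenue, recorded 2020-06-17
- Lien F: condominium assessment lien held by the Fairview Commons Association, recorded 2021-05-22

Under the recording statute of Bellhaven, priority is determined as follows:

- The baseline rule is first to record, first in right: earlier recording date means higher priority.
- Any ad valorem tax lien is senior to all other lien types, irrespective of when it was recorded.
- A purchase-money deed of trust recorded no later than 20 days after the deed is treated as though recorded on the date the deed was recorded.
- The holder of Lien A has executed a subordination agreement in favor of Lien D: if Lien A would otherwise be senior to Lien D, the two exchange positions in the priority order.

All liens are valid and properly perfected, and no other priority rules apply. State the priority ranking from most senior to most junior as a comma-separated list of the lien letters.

E, F, D, B, A, C

Effective dates after the stated exceptions: B was recorded 85 days after the deed — beyond 20 days — so no relation-back applies.
E is an ad valorem tax lien and takes priority over every other lien.
The other liens, earliest effective date first: F (2021-05-22), A (2022-01-03), B (2022-04-19), D (2022-05-30), C (2022-10-06).
A is senior to D before the subordination, so the two trade places.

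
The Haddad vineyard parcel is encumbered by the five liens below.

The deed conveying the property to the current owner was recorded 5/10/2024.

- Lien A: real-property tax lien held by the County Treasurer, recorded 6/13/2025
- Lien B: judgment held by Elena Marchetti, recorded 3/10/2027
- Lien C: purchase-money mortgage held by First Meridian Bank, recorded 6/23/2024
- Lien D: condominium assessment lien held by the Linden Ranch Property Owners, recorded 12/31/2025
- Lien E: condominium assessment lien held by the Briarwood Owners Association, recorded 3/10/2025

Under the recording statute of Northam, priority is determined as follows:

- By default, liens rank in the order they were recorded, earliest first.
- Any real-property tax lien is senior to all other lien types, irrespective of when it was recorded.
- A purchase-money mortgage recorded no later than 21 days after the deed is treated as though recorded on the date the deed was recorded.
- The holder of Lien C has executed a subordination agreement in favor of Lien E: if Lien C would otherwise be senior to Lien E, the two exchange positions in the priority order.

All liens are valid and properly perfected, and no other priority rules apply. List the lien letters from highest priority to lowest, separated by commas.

Adjusting effective dates: C was recorded 44 days after the deed, outside the 21-day window, so it keeps its recording date.
As a real-property tax lien, A is senior to every other lien.
Ordering the rest by effective date: C (6/23/2024), E (3/10/2025), D (12/31/2025), B (3/10/2027).
Because C would otherwise rank above E, the subordination swaps them.

A, E, C, D, B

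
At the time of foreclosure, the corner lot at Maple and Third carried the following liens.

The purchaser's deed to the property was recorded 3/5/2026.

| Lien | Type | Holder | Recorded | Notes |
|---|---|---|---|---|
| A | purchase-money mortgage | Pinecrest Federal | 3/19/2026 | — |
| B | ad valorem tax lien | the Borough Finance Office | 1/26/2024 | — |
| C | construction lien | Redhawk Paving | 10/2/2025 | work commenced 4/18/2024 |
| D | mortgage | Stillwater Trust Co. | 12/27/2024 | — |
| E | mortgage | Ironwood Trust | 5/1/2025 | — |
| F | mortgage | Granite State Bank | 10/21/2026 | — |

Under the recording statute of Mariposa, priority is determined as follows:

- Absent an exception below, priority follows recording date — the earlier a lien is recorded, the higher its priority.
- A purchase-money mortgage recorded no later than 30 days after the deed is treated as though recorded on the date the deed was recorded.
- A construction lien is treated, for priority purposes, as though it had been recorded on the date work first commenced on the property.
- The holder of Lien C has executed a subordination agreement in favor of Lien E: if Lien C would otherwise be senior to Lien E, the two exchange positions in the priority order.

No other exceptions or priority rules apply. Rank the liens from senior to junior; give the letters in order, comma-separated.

B, E, D, C, A, F

First, effective dates: A was recorded within the 30-day window, so its effective date is the deed date 3/5/2026; C relates back to 4/18/2024 (work commenced).
Sorted by effective date: B (1/26/2024), C (4/18/2024), D (12/27/2024), E (5/1/2025), A (3/5/2026), F (10/21/2026).
C would otherwise be senior to E, so under the subordination agreement C and E exchange positions.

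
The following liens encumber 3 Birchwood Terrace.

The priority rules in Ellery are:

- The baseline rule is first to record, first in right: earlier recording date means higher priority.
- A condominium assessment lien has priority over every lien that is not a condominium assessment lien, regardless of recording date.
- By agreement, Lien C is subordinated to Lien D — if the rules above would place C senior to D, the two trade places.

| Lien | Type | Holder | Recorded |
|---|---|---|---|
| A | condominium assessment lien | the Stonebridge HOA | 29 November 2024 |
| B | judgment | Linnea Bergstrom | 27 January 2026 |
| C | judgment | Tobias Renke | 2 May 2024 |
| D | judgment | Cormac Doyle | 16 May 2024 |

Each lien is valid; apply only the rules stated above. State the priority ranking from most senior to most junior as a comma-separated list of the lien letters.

As a condominium assessment lien, A is senior to every other lien.
Ordering the rest by effective date: C (2 May 2024), D (16 May 2024), B (27 January 2026).
C is senior to D before the subordination, so the two trade places.

A, D, C, B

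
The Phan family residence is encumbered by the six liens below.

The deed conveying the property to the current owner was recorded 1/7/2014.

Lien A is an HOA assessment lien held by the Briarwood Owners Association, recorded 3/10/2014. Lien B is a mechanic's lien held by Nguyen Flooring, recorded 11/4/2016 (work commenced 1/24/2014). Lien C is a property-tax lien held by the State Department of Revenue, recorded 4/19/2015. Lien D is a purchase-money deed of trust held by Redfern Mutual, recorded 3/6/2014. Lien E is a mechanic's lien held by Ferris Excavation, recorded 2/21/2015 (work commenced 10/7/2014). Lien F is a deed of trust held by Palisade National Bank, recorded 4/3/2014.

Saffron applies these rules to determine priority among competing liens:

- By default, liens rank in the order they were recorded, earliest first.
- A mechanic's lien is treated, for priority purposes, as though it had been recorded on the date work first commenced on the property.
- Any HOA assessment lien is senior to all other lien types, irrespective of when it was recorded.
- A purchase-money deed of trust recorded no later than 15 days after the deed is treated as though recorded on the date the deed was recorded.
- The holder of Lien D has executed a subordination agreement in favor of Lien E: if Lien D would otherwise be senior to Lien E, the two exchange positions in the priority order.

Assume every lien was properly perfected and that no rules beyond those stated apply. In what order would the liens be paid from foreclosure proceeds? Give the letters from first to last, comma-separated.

A, B, E, F, D, C

First, effective dates: B relates back to 1/24/2014 (work commenced); D missed the 15-day window (58 days after the deed), so its recording date stands; E relates back to 10/7/2014 (work commenced).
A is an HOA assessment lien and takes priority over every other lien.
Remaining liens by effective date: B (1/24/2014), D (3/6/2014), F (4/3/2014), E (10/7/2014), C (4/19/2015).
Because D would otherwise rank above E, the subordination swaps them.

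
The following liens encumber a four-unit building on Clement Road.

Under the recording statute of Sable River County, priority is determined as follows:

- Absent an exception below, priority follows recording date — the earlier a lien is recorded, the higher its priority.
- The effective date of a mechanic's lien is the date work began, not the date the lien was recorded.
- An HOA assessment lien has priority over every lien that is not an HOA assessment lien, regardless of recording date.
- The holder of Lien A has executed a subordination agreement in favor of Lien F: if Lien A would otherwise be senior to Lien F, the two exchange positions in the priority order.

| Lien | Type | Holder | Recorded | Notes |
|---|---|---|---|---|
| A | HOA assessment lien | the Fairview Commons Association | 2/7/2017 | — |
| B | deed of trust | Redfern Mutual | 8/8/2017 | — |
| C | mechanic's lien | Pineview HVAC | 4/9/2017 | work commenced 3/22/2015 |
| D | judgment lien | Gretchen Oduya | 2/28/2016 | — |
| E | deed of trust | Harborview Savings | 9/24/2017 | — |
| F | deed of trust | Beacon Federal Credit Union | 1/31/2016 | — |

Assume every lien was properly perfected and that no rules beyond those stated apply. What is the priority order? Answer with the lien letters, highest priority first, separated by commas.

Adjusting effective dates: C's effective date is 3/22/2015, when work began.
A, as an HOA assessment lien, has superpriority and ranks first.
The other liens, earliest effective date first: C (3/22/2015), F (1/31/2016), D (2/28/2016), B (8/8/2017), E (9/24/2017).
A is senior to F before the subordination, so the two trade places.

F, C, A, D, B, E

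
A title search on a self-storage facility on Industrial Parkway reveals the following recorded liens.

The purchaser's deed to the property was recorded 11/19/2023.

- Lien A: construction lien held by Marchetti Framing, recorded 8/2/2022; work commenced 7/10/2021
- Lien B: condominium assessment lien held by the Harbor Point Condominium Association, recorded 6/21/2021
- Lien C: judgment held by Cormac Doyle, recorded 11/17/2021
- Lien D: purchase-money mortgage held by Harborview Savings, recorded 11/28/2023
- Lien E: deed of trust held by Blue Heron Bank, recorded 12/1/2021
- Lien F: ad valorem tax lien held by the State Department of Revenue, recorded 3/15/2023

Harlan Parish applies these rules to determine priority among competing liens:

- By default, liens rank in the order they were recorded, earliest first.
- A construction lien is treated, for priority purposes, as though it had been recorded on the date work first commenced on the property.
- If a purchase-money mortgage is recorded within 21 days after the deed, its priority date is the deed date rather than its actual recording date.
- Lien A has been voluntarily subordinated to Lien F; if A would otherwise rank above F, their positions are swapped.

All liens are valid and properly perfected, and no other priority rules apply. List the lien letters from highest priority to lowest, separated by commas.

Effective dates after the stated exceptions: A's effective date is 7/10/2021, when work began; D was recorded within the 21-day window, so its effective date is the deed date 11/19/2023.
Sorted by effective date: B (6/21/2021), A (7/10/2021), C (11/17/2021), E (12/1/2021), F (3/15/2023), D (11/19/2023).
The subordination applies — A was senior to F — so A and F swap.

B, F, C, E, A, D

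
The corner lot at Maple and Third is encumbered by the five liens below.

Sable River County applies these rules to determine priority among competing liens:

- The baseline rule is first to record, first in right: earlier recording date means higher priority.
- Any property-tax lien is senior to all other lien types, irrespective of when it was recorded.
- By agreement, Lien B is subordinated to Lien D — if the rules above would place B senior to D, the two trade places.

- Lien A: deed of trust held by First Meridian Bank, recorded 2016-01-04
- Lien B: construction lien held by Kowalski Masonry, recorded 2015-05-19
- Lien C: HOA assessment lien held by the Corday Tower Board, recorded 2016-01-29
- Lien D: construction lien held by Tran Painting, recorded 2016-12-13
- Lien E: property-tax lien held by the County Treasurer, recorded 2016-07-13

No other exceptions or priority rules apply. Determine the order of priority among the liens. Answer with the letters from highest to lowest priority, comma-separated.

E, D, A, C, B

E is a property-tax lien, so it outranks all other liens regardless of date.
The other liens, earliest effective date first: B (2015-05-19), A (2016-01-04), C (2016-01-29), D (2016-12-13).
The subordination applies — B was senior to D — so B and D swap.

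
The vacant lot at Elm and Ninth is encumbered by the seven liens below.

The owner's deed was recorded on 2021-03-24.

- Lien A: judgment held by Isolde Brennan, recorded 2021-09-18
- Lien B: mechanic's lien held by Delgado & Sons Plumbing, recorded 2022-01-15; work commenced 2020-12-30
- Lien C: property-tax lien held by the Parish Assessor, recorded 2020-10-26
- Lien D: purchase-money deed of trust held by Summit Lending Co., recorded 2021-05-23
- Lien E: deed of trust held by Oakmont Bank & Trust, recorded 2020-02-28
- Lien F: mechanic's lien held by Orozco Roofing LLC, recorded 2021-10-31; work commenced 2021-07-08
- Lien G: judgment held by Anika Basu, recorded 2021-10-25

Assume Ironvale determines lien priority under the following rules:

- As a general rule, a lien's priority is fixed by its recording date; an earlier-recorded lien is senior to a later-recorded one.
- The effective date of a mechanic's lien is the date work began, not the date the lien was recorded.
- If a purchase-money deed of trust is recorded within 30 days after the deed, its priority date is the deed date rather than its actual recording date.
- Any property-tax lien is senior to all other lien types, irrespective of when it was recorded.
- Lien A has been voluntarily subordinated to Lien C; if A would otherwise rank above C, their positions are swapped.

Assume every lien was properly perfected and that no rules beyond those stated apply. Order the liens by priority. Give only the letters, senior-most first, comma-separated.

C, E, B, D, F, A, G

Effective dates: B is treated as recorded 2020-12-30, the work-commencement date; D was recorded 60 days after the deed, outside the 30-day window, so it keeps its recording date; F is treated as recorded 2021-07-08, the work-commencement date.
C, as a property-tax lien, has superpriority and ranks first.
Remaining liens by effective date: E (2020-02-28), B (2020-12-30), D (2021-05-23), F (2021-07-08), A (2021-09-18), G (2021-10-25).
A already ranks below C; the subordination has no effect.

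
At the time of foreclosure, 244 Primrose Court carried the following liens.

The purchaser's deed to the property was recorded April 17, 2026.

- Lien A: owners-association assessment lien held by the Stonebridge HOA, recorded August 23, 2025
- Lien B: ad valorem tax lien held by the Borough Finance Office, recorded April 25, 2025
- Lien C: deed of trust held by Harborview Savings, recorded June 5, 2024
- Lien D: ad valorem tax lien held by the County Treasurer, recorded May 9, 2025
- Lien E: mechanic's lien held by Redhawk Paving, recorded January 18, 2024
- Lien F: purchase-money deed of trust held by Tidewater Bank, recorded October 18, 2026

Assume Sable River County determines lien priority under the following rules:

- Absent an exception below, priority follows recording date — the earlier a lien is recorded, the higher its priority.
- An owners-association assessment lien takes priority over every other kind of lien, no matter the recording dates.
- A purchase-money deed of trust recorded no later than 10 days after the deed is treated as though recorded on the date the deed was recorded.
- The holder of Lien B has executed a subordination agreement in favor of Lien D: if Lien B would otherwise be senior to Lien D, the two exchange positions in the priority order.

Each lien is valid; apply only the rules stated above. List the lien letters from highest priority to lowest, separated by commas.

A, E, C, D, B, F

Adjusting effective dates: F was recorded 184 days after the deed — beyond 10 days — so no relation-back applies.
A is an owners-association assessment lien, so it outranks all other liens regardless of date.
Ordering the rest by effective date: E (January 18, 2024), C (June 5, 2024), B (April 25, 2025), D (May 9, 2025), F (October 18, 2026).
The subordination applies — B was senior to D — so B and D swap.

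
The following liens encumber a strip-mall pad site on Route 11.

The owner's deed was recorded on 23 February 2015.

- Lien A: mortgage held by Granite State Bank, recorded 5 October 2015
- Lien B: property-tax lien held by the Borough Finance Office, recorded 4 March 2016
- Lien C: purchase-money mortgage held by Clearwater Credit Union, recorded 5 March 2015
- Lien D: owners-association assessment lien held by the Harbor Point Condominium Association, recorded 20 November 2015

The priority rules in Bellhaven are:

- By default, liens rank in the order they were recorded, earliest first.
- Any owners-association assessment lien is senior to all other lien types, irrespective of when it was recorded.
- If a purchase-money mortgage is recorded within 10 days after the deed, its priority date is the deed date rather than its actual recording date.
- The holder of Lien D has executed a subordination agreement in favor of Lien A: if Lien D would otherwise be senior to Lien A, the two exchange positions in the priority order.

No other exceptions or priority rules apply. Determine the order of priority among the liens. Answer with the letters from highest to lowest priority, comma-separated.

Adjusting effective dates: C was recorded within the 10-day window, so its effective date is the deed date 23 February 2015.
D is an owners-association assessment lien, so it outranks all other liens regardless of date.
The other liens, earliest effective date first: C (23 February 2015), A (5 October 2015), B (4 March 2016).
D is senior to A before the subordination, so the two trade places.

A, C, D, B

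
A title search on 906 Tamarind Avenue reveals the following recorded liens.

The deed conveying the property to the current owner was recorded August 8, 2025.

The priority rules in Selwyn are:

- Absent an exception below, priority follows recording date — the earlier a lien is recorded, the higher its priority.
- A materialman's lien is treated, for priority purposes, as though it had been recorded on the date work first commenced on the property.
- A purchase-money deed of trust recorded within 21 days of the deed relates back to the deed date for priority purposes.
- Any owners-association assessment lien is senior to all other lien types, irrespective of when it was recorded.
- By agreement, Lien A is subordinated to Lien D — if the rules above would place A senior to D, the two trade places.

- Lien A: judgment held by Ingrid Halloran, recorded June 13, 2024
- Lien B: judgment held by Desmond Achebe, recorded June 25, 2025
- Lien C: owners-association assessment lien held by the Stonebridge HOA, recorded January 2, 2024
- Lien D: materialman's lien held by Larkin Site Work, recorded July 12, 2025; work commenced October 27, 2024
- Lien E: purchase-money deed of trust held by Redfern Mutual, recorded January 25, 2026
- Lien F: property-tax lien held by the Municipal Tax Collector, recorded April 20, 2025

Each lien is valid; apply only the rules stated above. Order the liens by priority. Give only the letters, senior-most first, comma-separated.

First, effective dates: D is treated as recorded October 27, 2024, the work-commencement date; E missed the 21-day window (170 days after the deed), so its recording date stands.
As an owners-association assessment lien, C is senior to every other lien.
The other liens, earliest effective date first: A (June 13, 2024), D (October 27, 2024), F (April 20, 2025), B (June 25, 2025), E (January 25, 2026).
Because A would otherwise rank above D, the subordination swaps them.

C, D, A, F, B, E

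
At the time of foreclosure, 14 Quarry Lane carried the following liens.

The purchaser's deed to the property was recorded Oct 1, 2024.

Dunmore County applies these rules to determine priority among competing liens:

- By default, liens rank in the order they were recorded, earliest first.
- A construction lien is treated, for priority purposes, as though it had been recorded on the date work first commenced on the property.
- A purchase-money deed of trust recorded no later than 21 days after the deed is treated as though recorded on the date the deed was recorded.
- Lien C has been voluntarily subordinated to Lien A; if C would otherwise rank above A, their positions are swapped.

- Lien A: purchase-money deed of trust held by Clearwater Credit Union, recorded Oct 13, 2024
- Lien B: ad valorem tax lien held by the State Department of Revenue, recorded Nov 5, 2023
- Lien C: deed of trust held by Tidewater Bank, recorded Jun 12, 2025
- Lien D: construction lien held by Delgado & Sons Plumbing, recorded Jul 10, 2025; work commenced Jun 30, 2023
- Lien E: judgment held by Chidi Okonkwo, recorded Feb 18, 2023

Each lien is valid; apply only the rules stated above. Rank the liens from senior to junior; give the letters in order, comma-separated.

Adjusting effective dates: A was recorded within the 21-day window, so its effective date is the deed date Oct 1, 2024; D's effective date is Jun 30, 2023, when work began.
By effective date: E (Feb 18, 2023), D (Jun 30, 2023), B (Nov 5, 2023), A (Oct 1, 2024), C (Jun 12, 2025).
C is already junior to A, so the subordination agreement changes nothing.

E, D, B, A, C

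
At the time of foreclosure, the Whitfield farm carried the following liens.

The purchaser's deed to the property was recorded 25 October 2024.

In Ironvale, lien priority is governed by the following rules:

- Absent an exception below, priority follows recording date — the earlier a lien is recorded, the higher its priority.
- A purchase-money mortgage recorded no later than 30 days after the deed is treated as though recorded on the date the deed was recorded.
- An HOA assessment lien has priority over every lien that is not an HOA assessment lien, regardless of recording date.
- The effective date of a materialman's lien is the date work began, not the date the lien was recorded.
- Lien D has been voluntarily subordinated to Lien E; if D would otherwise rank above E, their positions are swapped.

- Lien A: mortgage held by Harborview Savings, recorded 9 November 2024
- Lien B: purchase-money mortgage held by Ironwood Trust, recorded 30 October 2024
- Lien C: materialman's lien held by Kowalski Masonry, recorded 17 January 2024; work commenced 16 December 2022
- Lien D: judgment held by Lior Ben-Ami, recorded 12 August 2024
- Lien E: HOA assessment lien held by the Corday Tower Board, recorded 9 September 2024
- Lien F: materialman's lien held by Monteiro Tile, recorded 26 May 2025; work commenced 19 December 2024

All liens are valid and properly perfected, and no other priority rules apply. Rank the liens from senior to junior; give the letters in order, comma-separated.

First, effective dates: B relates back to the deed date 25 October 2024; C relates back to 16 December 2022 (work commenced); F relates back to 19 December 2024 (work commenced).
As an HOA assessment lien, E is senior to every other lien.
The other liens, earliest effective date first: C (16 December 2022), D (12 August 2024), B (25 October 2024), A (9 November 2024), F (19 December 2024).
Since D is not senior to E, the subordination leaves the order unchanged.

E, C, D, B, A, F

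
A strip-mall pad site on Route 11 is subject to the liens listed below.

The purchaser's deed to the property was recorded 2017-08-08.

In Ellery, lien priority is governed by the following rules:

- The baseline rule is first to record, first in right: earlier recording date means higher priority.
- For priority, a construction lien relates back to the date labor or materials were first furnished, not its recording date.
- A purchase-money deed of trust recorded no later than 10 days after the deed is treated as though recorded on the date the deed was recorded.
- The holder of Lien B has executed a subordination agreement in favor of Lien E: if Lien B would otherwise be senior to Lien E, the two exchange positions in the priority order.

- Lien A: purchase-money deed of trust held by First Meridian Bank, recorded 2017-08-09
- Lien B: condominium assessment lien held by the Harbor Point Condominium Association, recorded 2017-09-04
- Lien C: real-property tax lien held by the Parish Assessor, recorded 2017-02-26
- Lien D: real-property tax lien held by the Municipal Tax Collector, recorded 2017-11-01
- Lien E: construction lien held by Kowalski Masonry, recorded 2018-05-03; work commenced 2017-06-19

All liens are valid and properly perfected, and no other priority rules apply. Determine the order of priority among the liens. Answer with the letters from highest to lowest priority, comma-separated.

Effective dates after the stated exceptions: A was recorded within the 10-day window, so its effective date is the deed date 2017-08-08; E's effective date is 2017-06-19, when work began.
Ordering by effective date: C (2017-02-26), E (2017-06-19), A (2017-08-08), B (2017-09-04), D (2017-11-01).
B already ranks below E; the subordination has no effect.

C, E, A, B, D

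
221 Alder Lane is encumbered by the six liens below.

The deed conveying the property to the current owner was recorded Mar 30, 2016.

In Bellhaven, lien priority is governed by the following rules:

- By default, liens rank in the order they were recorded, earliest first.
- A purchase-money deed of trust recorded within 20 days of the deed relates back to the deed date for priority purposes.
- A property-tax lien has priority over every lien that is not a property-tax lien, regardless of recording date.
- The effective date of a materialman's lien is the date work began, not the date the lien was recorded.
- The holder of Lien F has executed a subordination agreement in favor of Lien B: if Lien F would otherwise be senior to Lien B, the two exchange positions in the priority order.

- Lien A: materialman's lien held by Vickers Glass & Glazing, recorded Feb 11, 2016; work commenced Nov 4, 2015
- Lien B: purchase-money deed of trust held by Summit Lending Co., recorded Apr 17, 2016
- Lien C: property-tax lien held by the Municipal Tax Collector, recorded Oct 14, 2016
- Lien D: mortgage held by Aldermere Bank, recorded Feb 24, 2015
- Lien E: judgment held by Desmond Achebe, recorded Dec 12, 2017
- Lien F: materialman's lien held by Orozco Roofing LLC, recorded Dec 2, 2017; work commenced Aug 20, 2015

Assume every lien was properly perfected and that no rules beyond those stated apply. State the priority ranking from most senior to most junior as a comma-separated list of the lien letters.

Effective dates: A's effective date is Nov 4, 2015, when work began; B's effective date is the deed date, Mar 30, 2016; F's effective date is Aug 20, 2015, when work began.
C is a property-tax lien and takes priority over every other lien.
Ordering the rest by effective date: D (Feb 24, 2015), F (Aug 20, 2015), A (Nov 4, 2015), B (Mar 30, 2016), E (Dec 12, 2017).
F is senior to B before the subordination, so the two trade places.

C, D, B, A, F, E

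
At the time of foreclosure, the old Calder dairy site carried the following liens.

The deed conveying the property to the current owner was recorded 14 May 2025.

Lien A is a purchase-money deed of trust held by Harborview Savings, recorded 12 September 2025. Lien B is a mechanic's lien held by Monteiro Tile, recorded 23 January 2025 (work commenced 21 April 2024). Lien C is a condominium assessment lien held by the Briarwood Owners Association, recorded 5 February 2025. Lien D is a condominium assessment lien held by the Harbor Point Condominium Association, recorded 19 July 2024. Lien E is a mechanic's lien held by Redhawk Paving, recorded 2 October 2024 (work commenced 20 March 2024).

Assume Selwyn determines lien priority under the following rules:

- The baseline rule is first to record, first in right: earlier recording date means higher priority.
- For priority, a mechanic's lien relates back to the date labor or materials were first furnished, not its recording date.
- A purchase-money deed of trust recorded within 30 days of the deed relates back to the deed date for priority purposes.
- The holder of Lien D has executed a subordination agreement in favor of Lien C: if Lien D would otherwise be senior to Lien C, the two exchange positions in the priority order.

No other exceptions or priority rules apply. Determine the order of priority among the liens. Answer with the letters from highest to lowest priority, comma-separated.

E, B, C, D, A

Effective dates: A was recorded 121 days after the deed — beyond 30 days — so no relation-back applies; B's effective date is 21 April 2024, when work began; E is treated as recorded 20 March 2024, the work-commencement date.
Sorted by effective date: E (20 March 2024), B (21 April 2024), D (19 July 2024), C (5 February 2025), A (12 September 2025).
The subordination applies — D was senior to C — so D and C swap.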